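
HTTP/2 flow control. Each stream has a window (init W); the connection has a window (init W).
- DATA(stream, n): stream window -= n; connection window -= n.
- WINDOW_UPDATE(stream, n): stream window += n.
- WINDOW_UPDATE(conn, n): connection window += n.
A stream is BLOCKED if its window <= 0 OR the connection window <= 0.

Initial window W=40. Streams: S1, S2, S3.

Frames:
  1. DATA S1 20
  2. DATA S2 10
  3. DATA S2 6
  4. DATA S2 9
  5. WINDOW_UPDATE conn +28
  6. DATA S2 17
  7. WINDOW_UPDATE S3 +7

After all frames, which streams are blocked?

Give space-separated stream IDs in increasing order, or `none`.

Op 1: conn=20 S1=20 S2=40 S3=40 blocked=[]
Op 2: conn=10 S1=20 S2=30 S3=40 blocked=[]
Op 3: conn=4 S1=20 S2=24 S3=40 blocked=[]
Op 4: conn=-5 S1=20 S2=15 S3=40 blocked=[1, 2, 3]
Op 5: conn=23 S1=20 S2=15 S3=40 blocked=[]
Op 6: conn=6 S1=20 S2=-2 S3=40 blocked=[2]
Op 7: conn=6 S1=20 S2=-2 S3=47 blocked=[2]

Answer: S2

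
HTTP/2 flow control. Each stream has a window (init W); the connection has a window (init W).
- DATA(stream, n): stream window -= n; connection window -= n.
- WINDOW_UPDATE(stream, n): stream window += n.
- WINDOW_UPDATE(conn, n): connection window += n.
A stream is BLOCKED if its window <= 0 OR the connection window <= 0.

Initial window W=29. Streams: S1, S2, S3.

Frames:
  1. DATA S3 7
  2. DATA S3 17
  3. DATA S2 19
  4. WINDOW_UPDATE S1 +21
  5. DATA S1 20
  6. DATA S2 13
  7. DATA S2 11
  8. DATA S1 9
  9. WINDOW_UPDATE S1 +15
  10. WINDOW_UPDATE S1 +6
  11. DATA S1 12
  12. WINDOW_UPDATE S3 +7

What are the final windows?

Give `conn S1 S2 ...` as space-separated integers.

Answer: -79 30 -14 12

Derivation:
Op 1: conn=22 S1=29 S2=29 S3=22 blocked=[]
Op 2: conn=5 S1=29 S2=29 S3=5 blocked=[]
Op 3: conn=-14 S1=29 S2=10 S3=5 blocked=[1, 2, 3]
Op 4: conn=-14 S1=50 S2=10 S3=5 blocked=[1, 2, 3]
Op 5: conn=-34 S1=30 S2=10 S3=5 blocked=[1, 2, 3]
Op 6: conn=-47 S1=30 S2=-3 S3=5 blocked=[1, 2, 3]
Op 7: conn=-58 S1=30 S2=-14 S3=5 blocked=[1, 2, 3]
Op 8: conn=-67 S1=21 S2=-14 S3=5 blocked=[1, 2, 3]
Op 9: conn=-67 S1=36 S2=-14 S3=5 blocked=[1, 2, 3]
Op 10: conn=-67 S1=42 S2=-14 S3=5 blocked=[1, 2, 3]
Op 11: conn=-79 S1=30 S2=-14 S3=5 blocked=[1, 2, 3]
Op 12: conn=-79 S1=30 S2=-14 S3=12 blocked=[1, 2, 3]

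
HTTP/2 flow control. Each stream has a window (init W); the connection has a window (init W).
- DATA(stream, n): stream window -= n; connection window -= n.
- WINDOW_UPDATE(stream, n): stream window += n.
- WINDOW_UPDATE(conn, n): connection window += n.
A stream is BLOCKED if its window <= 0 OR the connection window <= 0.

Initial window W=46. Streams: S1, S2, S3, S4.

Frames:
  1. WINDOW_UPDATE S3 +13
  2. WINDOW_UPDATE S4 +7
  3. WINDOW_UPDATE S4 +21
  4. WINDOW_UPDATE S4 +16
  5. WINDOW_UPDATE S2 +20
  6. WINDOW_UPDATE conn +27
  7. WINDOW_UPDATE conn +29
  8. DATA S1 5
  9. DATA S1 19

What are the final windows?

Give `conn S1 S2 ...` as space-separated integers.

Answer: 78 22 66 59 90

Derivation:
Op 1: conn=46 S1=46 S2=46 S3=59 S4=46 blocked=[]
Op 2: conn=46 S1=46 S2=46 S3=59 S4=53 blocked=[]
Op 3: conn=46 S1=46 S2=46 S3=59 S4=74 blocked=[]
Op 4: conn=46 S1=46 S2=46 S3=59 S4=90 blocked=[]
Op 5: conn=46 S1=46 S2=66 S3=59 S4=90 blocked=[]
Op 6: conn=73 S1=46 S2=66 S3=59 S4=90 blocked=[]
Op 7: conn=102 S1=46 S2=66 S3=59 S4=90 blocked=[]
Op 8: conn=97 S1=41 S2=66 S3=59 S4=90 blocked=[]
Op 9: conn=78 S1=22 S2=66 S3=59 S4=90 blocked=[]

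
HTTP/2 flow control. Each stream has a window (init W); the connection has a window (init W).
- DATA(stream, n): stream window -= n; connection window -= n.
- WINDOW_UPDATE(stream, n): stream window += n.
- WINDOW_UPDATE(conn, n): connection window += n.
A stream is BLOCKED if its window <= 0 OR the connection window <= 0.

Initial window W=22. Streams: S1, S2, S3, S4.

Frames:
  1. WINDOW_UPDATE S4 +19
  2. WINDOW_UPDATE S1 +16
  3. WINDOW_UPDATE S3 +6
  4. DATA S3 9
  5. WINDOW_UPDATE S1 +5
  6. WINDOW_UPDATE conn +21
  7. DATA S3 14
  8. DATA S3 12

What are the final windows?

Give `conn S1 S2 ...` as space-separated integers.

Answer: 8 43 22 -7 41

Derivation:
Op 1: conn=22 S1=22 S2=22 S3=22 S4=41 blocked=[]
Op 2: conn=22 S1=38 S2=22 S3=22 S4=41 blocked=[]
Op 3: conn=22 S1=38 S2=22 S3=28 S4=41 blocked=[]
Op 4: conn=13 S1=38 S2=22 S3=19 S4=41 blocked=[]
Op 5: conn=13 S1=43 S2=22 S3=19 S4=41 blocked=[]
Op 6: conn=34 S1=43 S2=22 S3=19 S4=41 blocked=[]
Op 7: conn=20 S1=43 S2=22 S3=5 S4=41 blocked=[]
Op 8: conn=8 S1=43 S2=22 S3=-7 S4=41 blocked=[3]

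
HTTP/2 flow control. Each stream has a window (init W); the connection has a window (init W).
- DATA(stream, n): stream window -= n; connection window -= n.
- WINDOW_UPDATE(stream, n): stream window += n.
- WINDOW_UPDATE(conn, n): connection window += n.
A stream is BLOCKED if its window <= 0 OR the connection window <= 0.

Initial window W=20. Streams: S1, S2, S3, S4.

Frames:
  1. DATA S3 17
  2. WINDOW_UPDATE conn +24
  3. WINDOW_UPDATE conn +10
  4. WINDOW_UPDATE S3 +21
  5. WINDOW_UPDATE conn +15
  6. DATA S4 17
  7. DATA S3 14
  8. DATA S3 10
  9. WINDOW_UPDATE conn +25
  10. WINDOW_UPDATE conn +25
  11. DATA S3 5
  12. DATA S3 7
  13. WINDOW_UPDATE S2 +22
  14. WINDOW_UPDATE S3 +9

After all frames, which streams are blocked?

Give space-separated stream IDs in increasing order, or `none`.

Answer: S3

Derivation:
Op 1: conn=3 S1=20 S2=20 S3=3 S4=20 blocked=[]
Op 2: conn=27 S1=20 S2=20 S3=3 S4=20 blocked=[]
Op 3: conn=37 S1=20 S2=20 S3=3 S4=20 blocked=[]
Op 4: conn=37 S1=20 S2=20 S3=24 S4=20 blocked=[]
Op 5: conn=52 S1=20 S2=20 S3=24 S4=20 blocked=[]
Op 6: conn=35 S1=20 S2=20 S3=24 S4=3 blocked=[]
Op 7: conn=21 S1=20 S2=20 S3=10 S4=3 blocked=[]
Op 8: conn=11 S1=20 S2=20 S3=0 S4=3 blocked=[3]
Op 9: conn=36 S1=20 S2=20 S3=0 S4=3 blocked=[3]
Op 10: conn=61 S1=20 S2=20 S3=0 S4=3 blocked=[3]
Op 11: conn=56 S1=20 S2=20 S3=-5 S4=3 blocked=[3]
Op 12: conn=49 S1=20 S2=20 S3=-12 S4=3 blocked=[3]
Op 13: conn=49 S1=20 S2=42 S3=-12 S4=3 blocked=[3]
Op 14: conn=49 S1=20 S2=42 S3=-3 S4=3 blocked=[3]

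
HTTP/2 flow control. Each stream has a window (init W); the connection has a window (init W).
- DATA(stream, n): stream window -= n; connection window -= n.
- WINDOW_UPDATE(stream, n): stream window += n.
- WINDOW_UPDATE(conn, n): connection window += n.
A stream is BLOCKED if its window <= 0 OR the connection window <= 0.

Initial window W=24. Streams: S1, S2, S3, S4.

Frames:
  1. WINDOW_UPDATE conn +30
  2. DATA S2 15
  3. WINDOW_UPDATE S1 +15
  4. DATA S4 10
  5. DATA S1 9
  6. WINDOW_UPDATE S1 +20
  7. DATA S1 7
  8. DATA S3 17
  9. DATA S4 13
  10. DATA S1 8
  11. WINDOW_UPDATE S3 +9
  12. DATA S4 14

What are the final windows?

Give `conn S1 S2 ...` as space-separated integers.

Op 1: conn=54 S1=24 S2=24 S3=24 S4=24 blocked=[]
Op 2: conn=39 S1=24 S2=9 S3=24 S4=24 blocked=[]
Op 3: conn=39 S1=39 S2=9 S3=24 S4=24 blocked=[]
Op 4: conn=29 S1=39 S2=9 S3=24 S4=14 blocked=[]
Op 5: conn=20 S1=30 S2=9 S3=24 S4=14 blocked=[]
Op 6: conn=20 S1=50 S2=9 S3=24 S4=14 blocked=[]
Op 7: conn=13 S1=43 S2=9 S3=24 S4=14 blocked=[]
Op 8: conn=-4 S1=43 S2=9 S3=7 S4=14 blocked=[1, 2, 3, 4]
Op 9: conn=-17 S1=43 S2=9 S3=7 S4=1 blocked=[1, 2, 3, 4]
Op 10: conn=-25 S1=35 S2=9 S3=7 S4=1 blocked=[1, 2, 3, 4]
Op 11: conn=-25 S1=35 S2=9 S3=16 S4=1 blocked=[1, 2, 3, 4]
Op 12: conn=-39 S1=35 S2=9 S3=16 S4=-13 blocked=[1, 2, 3, 4]

Answer: -39 35 9 16 -13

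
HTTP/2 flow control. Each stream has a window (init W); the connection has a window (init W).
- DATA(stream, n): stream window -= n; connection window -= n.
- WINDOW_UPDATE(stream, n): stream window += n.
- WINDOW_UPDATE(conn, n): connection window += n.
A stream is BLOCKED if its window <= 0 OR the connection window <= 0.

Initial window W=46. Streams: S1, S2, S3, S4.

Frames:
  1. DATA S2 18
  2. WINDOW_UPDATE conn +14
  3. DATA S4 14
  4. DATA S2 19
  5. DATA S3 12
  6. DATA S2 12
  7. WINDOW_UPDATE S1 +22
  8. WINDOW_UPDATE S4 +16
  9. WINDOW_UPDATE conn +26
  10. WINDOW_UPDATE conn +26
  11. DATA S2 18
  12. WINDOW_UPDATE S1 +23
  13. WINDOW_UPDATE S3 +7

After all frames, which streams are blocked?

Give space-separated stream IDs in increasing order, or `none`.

Op 1: conn=28 S1=46 S2=28 S3=46 S4=46 blocked=[]
Op 2: conn=42 S1=46 S2=28 S3=46 S4=46 blocked=[]
Op 3: conn=28 S1=46 S2=28 S3=46 S4=32 blocked=[]
Op 4: conn=9 S1=46 S2=9 S3=46 S4=32 blocked=[]
Op 5: conn=-3 S1=46 S2=9 S3=34 S4=32 blocked=[1, 2, 3, 4]
Op 6: conn=-15 S1=46 S2=-3 S3=34 S4=32 blocked=[1, 2, 3, 4]
Op 7: conn=-15 S1=68 S2=-3 S3=34 S4=32 blocked=[1, 2, 3, 4]
Op 8: conn=-15 S1=68 S2=-3 S3=34 S4=48 blocked=[1, 2, 3, 4]
Op 9: conn=11 S1=68 S2=-3 S3=34 S4=48 blocked=[2]
Op 10: conn=37 S1=68 S2=-3 S3=34 S4=48 blocked=[2]
Op 11: conn=19 S1=68 S2=-21 S3=34 S4=48 blocked=[2]
Op 12: conn=19 S1=91 S2=-21 S3=34 S4=48 blocked=[2]
Op 13: conn=19 S1=91 S2=-21 S3=41 S4=48 blocked=[2]

Answer: S2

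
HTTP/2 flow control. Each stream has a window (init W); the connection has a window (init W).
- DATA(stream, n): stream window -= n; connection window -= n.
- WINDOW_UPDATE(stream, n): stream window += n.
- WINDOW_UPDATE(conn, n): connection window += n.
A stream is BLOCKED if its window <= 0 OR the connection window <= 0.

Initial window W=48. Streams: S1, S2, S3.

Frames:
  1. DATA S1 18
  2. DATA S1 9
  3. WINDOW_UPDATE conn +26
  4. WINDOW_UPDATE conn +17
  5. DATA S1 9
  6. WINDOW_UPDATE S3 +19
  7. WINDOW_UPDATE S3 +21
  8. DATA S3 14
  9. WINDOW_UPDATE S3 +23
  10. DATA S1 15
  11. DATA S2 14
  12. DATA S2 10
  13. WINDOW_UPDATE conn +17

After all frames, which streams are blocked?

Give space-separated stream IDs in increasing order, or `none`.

Op 1: conn=30 S1=30 S2=48 S3=48 blocked=[]
Op 2: conn=21 S1=21 S2=48 S3=48 blocked=[]
Op 3: conn=47 S1=21 S2=48 S3=48 blocked=[]
Op 4: conn=64 S1=21 S2=48 S3=48 blocked=[]
Op 5: conn=55 S1=12 S2=48 S3=48 blocked=[]
Op 6: conn=55 S1=12 S2=48 S3=67 blocked=[]
Op 7: conn=55 S1=12 S2=48 S3=88 blocked=[]
Op 8: conn=41 S1=12 S2=48 S3=74 blocked=[]
Op 9: conn=41 S1=12 S2=48 S3=97 blocked=[]
Op 10: conn=26 S1=-3 S2=48 S3=97 blocked=[1]
Op 11: conn=12 S1=-3 S2=34 S3=97 blocked=[1]
Op 12: conn=2 S1=-3 S2=24 S3=97 blocked=[1]
Op 13: conn=19 S1=-3 S2=24 S3=97 blocked=[1]

Answer: S1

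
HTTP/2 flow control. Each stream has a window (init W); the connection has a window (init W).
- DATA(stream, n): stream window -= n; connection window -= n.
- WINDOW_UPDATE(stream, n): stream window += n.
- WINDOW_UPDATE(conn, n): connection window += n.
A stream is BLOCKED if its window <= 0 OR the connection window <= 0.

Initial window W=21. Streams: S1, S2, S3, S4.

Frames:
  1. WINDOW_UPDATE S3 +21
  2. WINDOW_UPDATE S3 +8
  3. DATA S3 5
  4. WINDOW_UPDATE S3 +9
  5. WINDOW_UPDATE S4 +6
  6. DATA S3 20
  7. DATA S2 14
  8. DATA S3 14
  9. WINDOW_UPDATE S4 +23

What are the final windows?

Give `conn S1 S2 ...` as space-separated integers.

Answer: -32 21 7 20 50

Derivation:
Op 1: conn=21 S1=21 S2=21 S3=42 S4=21 blocked=[]
Op 2: conn=21 S1=21 S2=21 S3=50 S4=21 blocked=[]
Op 3: conn=16 S1=21 S2=21 S3=45 S4=21 blocked=[]
Op 4: conn=16 S1=21 S2=21 S3=54 S4=21 blocked=[]
Op 5: conn=16 S1=21 S2=21 S3=54 S4=27 blocked=[]
Op 6: conn=-4 S1=21 S2=21 S3=34 S4=27 blocked=[1, 2, 3, 4]
Op 7: conn=-18 S1=21 S2=7 S3=34 S4=27 blocked=[1, 2, 3, 4]
Op 8: conn=-32 S1=21 S2=7 S3=20 S4=27 blocked=[1, 2, 3, 4]
Op 9: conn=-32 S1=21 S2=7 S3=20 S4=50 blocked=[1, 2, 3, 4]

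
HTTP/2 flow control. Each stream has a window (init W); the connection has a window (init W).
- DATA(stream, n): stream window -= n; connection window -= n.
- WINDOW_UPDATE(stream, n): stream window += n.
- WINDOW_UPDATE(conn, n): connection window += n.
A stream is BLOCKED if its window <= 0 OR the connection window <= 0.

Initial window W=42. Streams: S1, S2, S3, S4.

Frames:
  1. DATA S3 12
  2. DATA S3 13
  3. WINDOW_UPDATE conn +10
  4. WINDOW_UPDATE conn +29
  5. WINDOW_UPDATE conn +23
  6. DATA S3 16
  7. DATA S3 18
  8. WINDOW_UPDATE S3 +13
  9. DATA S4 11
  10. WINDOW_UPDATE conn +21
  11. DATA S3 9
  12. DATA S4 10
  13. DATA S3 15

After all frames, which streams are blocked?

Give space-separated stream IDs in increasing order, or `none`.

Answer: S3

Derivation:
Op 1: conn=30 S1=42 S2=42 S3=30 S4=42 blocked=[]
Op 2: conn=17 S1=42 S2=42 S3=17 S4=42 blocked=[]
Op 3: conn=27 S1=42 S2=42 S3=17 S4=42 blocked=[]
Op 4: conn=56 S1=42 S2=42 S3=17 S4=42 blocked=[]
Op 5: conn=79 S1=42 S2=42 S3=17 S4=42 blocked=[]
Op 6: conn=63 S1=42 S2=42 S3=1 S4=42 blocked=[]
Op 7: conn=45 S1=42 S2=42 S3=-17 S4=42 blocked=[3]
Op 8: conn=45 S1=42 S2=42 S3=-4 S4=42 blocked=[3]
Op 9: conn=34 S1=42 S2=42 S3=-4 S4=31 blocked=[3]
Op 10: conn=55 S1=42 S2=42 S3=-4 S4=31 blocked=[3]
Op 11: conn=46 S1=42 S2=42 S3=-13 S4=31 blocked=[3]
Op 12: conn=36 S1=42 S2=42 S3=-13 S4=21 blocked=[3]
Op 13: conn=21 S1=42 S2=42 S3=-28 S4=21 blocked=[3]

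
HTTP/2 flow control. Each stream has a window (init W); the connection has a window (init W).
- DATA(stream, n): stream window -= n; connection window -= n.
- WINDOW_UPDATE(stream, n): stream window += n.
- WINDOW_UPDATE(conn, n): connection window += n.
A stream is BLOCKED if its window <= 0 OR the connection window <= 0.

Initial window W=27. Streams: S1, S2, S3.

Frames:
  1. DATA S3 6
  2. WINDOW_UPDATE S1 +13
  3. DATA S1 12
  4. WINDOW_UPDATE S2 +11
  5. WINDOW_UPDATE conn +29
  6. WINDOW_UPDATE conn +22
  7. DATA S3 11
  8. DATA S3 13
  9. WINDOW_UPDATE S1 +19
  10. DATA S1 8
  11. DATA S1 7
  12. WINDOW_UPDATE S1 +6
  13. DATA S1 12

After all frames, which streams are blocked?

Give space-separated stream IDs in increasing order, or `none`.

Op 1: conn=21 S1=27 S2=27 S3=21 blocked=[]
Op 2: conn=21 S1=40 S2=27 S3=21 blocked=[]
Op 3: conn=9 S1=28 S2=27 S3=21 blocked=[]
Op 4: conn=9 S1=28 S2=38 S3=21 blocked=[]
Op 5: conn=38 S1=28 S2=38 S3=21 blocked=[]
Op 6: conn=60 S1=28 S2=38 S3=21 blocked=[]
Op 7: conn=49 S1=28 S2=38 S3=10 blocked=[]
Op 8: conn=36 S1=28 S2=38 S3=-3 blocked=[3]
Op 9: conn=36 S1=47 S2=38 S3=-3 blocked=[3]
Op 10: conn=28 S1=39 S2=38 S3=-3 blocked=[3]
Op 11: conn=21 S1=32 S2=38 S3=-3 blocked=[3]
Op 12: conn=21 S1=38 S2=38 S3=-3 blocked=[3]
Op 13: conn=9 S1=26 S2=38 S3=-3 blocked=[3]

Answer: S3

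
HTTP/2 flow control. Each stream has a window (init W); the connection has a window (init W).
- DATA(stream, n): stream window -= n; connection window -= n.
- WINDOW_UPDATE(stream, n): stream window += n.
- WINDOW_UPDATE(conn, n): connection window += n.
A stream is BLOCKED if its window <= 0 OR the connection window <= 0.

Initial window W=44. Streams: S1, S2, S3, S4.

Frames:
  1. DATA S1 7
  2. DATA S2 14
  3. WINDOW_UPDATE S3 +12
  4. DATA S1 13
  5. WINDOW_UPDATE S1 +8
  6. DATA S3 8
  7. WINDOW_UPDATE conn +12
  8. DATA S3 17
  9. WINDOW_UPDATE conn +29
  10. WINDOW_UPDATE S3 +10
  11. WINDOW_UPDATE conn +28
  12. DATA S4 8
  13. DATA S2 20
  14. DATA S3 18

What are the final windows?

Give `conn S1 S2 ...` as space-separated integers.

Answer: 8 32 10 23 36

Derivation:
Op 1: conn=37 S1=37 S2=44 S3=44 S4=44 blocked=[]
Op 2: conn=23 S1=37 S2=30 S3=44 S4=44 blocked=[]
Op 3: conn=23 S1=37 S2=30 S3=56 S4=44 blocked=[]
Op 4: conn=10 S1=24 S2=30 S3=56 S4=44 blocked=[]
Op 5: conn=10 S1=32 S2=30 S3=56 S4=44 blocked=[]
Op 6: conn=2 S1=32 S2=30 S3=48 S4=44 blocked=[]
Op 7: conn=14 S1=32 S2=30 S3=48 S4=44 blocked=[]
Op 8: conn=-3 S1=32 S2=30 S3=31 S4=44 blocked=[1, 2, 3, 4]
Op 9: conn=26 S1=32 S2=30 S3=31 S4=44 blocked=[]
Op 10: conn=26 S1=32 S2=30 S3=41 S4=44 blocked=[]
Op 11: conn=54 S1=32 S2=30 S3=41 S4=44 blocked=[]
Op 12: conn=46 S1=32 S2=30 S3=41 S4=36 blocked=[]
Op 13: conn=26 S1=32 S2=10 S3=41 S4=36 blocked=[]
Op 14: conn=8 S1=32 S2=10 S3=23 S4=36 blocked=[]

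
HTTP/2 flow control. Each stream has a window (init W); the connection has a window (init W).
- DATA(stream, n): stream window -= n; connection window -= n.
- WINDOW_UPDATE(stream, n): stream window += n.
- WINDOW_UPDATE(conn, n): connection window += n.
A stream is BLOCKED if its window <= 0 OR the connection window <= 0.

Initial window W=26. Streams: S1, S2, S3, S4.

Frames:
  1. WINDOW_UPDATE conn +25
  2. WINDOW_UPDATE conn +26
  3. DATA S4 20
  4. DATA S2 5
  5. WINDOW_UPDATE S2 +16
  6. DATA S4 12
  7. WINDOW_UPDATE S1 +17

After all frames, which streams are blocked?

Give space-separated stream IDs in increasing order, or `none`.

Op 1: conn=51 S1=26 S2=26 S3=26 S4=26 blocked=[]
Op 2: conn=77 S1=26 S2=26 S3=26 S4=26 blocked=[]
Op 3: conn=57 S1=26 S2=26 S3=26 S4=6 blocked=[]
Op 4: conn=52 S1=26 S2=21 S3=26 S4=6 blocked=[]
Op 5: conn=52 S1=26 S2=37 S3=26 S4=6 blocked=[]
Op 6: conn=40 S1=26 S2=37 S3=26 S4=-6 blocked=[4]
Op 7: conn=40 S1=43 S2=37 S3=26 S4=-6 blocked=[4]

Answer: S4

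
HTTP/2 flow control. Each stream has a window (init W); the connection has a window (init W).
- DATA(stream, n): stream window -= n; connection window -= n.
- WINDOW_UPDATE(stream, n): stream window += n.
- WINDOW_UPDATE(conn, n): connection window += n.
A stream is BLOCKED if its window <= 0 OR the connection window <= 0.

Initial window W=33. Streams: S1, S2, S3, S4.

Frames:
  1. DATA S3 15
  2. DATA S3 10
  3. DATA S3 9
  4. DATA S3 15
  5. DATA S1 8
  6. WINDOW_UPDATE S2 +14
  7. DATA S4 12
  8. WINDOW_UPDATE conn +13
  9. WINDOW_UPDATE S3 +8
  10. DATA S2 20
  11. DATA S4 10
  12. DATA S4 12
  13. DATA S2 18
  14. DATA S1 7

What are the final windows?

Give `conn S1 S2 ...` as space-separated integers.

Op 1: conn=18 S1=33 S2=33 S3=18 S4=33 blocked=[]
Op 2: conn=8 S1=33 S2=33 S3=8 S4=33 blocked=[]
Op 3: conn=-1 S1=33 S2=33 S3=-1 S4=33 blocked=[1, 2, 3, 4]
Op 4: conn=-16 S1=33 S2=33 S3=-16 S4=33 blocked=[1, 2, 3, 4]
Op 5: conn=-24 S1=25 S2=33 S3=-16 S4=33 blocked=[1, 2, 3, 4]
Op 6: conn=-24 S1=25 S2=47 S3=-16 S4=33 blocked=[1, 2, 3, 4]
Op 7: conn=-36 S1=25 S2=47 S3=-16 S4=21 blocked=[1, 2, 3, 4]
Op 8: conn=-23 S1=25 S2=47 S3=-16 S4=21 blocked=[1, 2, 3, 4]
Op 9: conn=-23 S1=25 S2=47 S3=-8 S4=21 blocked=[1, 2, 3, 4]
Op 10: conn=-43 S1=25 S2=27 S3=-8 S4=21 blocked=[1, 2, 3, 4]
Op 11: conn=-53 S1=25 S2=27 S3=-8 S4=11 blocked=[1, 2, 3, 4]
Op 12: conn=-65 S1=25 S2=27 S3=-8 S4=-1 blocked=[1, 2, 3, 4]
Op 13: conn=-83 S1=25 S2=9 S3=-8 S4=-1 blocked=[1, 2, 3, 4]
Op 14: conn=-90 S1=18 S2=9 S3=-8 S4=-1 blocked=[1, 2, 3, 4]

Answer: -90 18 9 -8 -1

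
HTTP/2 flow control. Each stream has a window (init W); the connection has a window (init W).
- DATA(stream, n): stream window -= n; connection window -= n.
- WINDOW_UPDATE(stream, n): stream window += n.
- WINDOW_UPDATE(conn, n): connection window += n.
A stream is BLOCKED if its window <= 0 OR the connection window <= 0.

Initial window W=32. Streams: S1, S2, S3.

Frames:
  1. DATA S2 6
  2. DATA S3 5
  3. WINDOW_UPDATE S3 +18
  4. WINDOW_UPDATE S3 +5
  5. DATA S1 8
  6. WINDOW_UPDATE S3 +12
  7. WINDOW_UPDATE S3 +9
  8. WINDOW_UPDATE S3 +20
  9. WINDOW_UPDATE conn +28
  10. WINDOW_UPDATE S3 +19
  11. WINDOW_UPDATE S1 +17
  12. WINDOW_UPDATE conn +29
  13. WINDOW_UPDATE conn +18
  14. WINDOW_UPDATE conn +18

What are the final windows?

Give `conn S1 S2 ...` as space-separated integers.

Answer: 106 41 26 110

Derivation:
Op 1: conn=26 S1=32 S2=26 S3=32 blocked=[]
Op 2: conn=21 S1=32 S2=26 S3=27 blocked=[]
Op 3: conn=21 S1=32 S2=26 S3=45 blocked=[]
Op 4: conn=21 S1=32 S2=26 S3=50 blocked=[]
Op 5: conn=13 S1=24 S2=26 S3=50 blocked=[]
Op 6: conn=13 S1=24 S2=26 S3=62 blocked=[]
Op 7: conn=13 S1=24 S2=26 S3=71 blocked=[]
Op 8: conn=13 S1=24 S2=26 S3=91 blocked=[]
Op 9: conn=41 S1=24 S2=26 S3=91 blocked=[]
Op 10: conn=41 S1=24 S2=26 S3=110 blocked=[]
Op 11: conn=41 S1=41 S2=26 S3=110 blocked=[]
Op 12: conn=70 S1=41 S2=26 S3=110 blocked=[]
Op 13: conn=88 S1=41 S2=26 S3=110 blocked=[]
Op 14: conn=106 S1=41 S2=26 S3=110 blocked=[]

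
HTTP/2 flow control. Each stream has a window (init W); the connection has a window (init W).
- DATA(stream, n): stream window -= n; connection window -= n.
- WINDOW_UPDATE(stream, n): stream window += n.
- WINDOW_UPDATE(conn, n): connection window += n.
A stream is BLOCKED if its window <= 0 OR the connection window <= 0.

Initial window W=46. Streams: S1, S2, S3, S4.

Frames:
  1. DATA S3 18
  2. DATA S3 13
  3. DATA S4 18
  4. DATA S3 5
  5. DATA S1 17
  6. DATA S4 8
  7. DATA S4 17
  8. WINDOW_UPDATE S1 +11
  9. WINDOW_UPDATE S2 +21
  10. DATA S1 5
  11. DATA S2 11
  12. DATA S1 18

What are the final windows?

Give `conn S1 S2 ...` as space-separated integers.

Op 1: conn=28 S1=46 S2=46 S3=28 S4=46 blocked=[]
Op 2: conn=15 S1=46 S2=46 S3=15 S4=46 blocked=[]
Op 3: conn=-3 S1=46 S2=46 S3=15 S4=28 blocked=[1, 2, 3, 4]
Op 4: conn=-8 S1=46 S2=46 S3=10 S4=28 blocked=[1, 2, 3, 4]
Op 5: conn=-25 S1=29 S2=46 S3=10 S4=28 blocked=[1, 2, 3, 4]
Op 6: conn=-33 S1=29 S2=46 S3=10 S4=20 blocked=[1, 2, 3, 4]
Op 7: conn=-50 S1=29 S2=46 S3=10 S4=3 blocked=[1, 2, 3, 4]
Op 8: conn=-50 S1=40 S2=46 S3=10 S4=3 blocked=[1, 2, 3, 4]
Op 9: conn=-50 S1=40 S2=67 S3=10 S4=3 blocked=[1, 2, 3, 4]
Op 10: conn=-55 S1=35 S2=67 S3=10 S4=3 blocked=[1, 2, 3, 4]
Op 11: conn=-66 S1=35 S2=56 S3=10 S4=3 blocked=[1, 2, 3, 4]
Op 12: conn=-84 S1=17 S2=56 S3=10 S4=3 blocked=[1, 2, 3, 4]

Answer: -84 17 56 10 3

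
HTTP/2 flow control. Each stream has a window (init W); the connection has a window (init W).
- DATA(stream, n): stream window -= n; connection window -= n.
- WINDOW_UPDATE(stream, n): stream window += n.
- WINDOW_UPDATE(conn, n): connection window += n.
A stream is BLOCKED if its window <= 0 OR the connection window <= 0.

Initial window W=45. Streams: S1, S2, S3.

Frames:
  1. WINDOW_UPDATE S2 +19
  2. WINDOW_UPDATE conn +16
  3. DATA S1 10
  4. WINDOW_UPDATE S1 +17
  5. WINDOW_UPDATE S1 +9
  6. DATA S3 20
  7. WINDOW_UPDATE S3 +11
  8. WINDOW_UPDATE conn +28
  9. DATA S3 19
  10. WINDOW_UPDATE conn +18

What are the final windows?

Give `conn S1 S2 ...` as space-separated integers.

Answer: 58 61 64 17

Derivation:
Op 1: conn=45 S1=45 S2=64 S3=45 blocked=[]
Op 2: conn=61 S1=45 S2=64 S3=45 blocked=[]
Op 3: conn=51 S1=35 S2=64 S3=45 blocked=[]
Op 4: conn=51 S1=52 S2=64 S3=45 blocked=[]
Op 5: conn=51 S1=61 S2=64 S3=45 blocked=[]
Op 6: conn=31 S1=61 S2=64 S3=25 blocked=[]
Op 7: conn=31 S1=61 S2=64 S3=36 blocked=[]
Op 8: conn=59 S1=61 S2=64 S3=36 blocked=[]
Op 9: conn=40 S1=61 S2=64 S3=17 blocked=[]
Op 10: conn=58 S1=61 S2=64 S3=17 blocked=[]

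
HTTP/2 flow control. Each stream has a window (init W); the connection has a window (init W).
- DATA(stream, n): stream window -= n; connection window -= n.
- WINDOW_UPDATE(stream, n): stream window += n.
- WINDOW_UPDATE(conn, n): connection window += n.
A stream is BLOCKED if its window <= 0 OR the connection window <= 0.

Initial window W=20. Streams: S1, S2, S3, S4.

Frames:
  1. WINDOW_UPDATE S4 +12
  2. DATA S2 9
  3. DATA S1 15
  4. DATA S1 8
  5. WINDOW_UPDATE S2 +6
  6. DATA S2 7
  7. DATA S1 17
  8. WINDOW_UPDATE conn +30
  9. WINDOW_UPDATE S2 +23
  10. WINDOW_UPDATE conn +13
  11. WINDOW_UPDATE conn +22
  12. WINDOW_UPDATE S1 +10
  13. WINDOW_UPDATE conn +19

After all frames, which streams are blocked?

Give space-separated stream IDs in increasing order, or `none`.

Op 1: conn=20 S1=20 S2=20 S3=20 S4=32 blocked=[]
Op 2: conn=11 S1=20 S2=11 S3=20 S4=32 blocked=[]
Op 3: conn=-4 S1=5 S2=11 S3=20 S4=32 blocked=[1, 2, 3, 4]
Op 4: conn=-12 S1=-3 S2=11 S3=20 S4=32 blocked=[1, 2, 3, 4]
Op 5: conn=-12 S1=-3 S2=17 S3=20 S4=32 blocked=[1, 2, 3, 4]
Op 6: conn=-19 S1=-3 S2=10 S3=20 S4=32 blocked=[1, 2, 3, 4]
Op 7: conn=-36 S1=-20 S2=10 S3=20 S4=32 blocked=[1, 2, 3, 4]
Op 8: conn=-6 S1=-20 S2=10 S3=20 S4=32 blocked=[1, 2, 3, 4]
Op 9: conn=-6 S1=-20 S2=33 S3=20 S4=32 blocked=[1, 2, 3, 4]
Op 10: conn=7 S1=-20 S2=33 S3=20 S4=32 blocked=[1]
Op 11: conn=29 S1=-20 S2=33 S3=20 S4=32 blocked=[1]
Op 12: conn=29 S1=-10 S2=33 S3=20 S4=32 blocked=[1]
Op 13: conn=48 S1=-10 S2=33 S3=20 S4=32 blocked=[1]

Answer: S1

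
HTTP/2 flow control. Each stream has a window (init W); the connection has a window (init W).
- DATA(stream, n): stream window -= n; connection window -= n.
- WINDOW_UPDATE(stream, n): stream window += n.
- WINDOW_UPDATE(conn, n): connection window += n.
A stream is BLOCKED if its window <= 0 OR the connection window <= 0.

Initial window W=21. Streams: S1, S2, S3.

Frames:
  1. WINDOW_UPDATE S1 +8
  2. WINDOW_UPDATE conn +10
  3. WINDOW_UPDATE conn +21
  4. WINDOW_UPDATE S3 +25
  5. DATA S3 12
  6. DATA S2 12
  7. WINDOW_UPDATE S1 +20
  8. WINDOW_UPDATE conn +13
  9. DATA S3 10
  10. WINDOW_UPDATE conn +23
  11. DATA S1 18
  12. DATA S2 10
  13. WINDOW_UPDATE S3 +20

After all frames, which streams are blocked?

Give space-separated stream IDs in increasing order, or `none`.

Answer: S2

Derivation:
Op 1: conn=21 S1=29 S2=21 S3=21 blocked=[]
Op 2: conn=31 S1=29 S2=21 S3=21 blocked=[]
Op 3: conn=52 S1=29 S2=21 S3=21 blocked=[]
Op 4: conn=52 S1=29 S2=21 S3=46 blocked=[]
Op 5: conn=40 S1=29 S2=21 S3=34 blocked=[]
Op 6: conn=28 S1=29 S2=9 S3=34 blocked=[]
Op 7: conn=28 S1=49 S2=9 S3=34 blocked=[]
Op 8: conn=41 S1=49 S2=9 S3=34 blocked=[]
Op 9: conn=31 S1=49 S2=9 S3=24 blocked=[]
Op 10: conn=54 S1=49 S2=9 S3=24 blocked=[]
Op 11: conn=36 S1=31 S2=9 S3=24 blocked=[]
Op 12: conn=26 S1=31 S2=-1 S3=24 blocked=[2]
Op 13: conn=26 S1=31 S2=-1 S3=44 blocked=[2]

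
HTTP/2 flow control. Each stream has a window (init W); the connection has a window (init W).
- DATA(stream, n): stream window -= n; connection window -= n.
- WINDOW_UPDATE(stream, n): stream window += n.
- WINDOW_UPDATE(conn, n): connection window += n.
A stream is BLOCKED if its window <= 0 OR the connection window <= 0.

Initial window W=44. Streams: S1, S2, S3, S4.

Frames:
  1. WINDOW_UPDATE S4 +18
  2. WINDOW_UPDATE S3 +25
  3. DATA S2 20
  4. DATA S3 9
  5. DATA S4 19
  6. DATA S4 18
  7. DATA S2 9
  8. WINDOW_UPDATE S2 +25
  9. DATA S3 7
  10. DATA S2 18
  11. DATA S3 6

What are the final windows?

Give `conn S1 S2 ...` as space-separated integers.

Op 1: conn=44 S1=44 S2=44 S3=44 S4=62 blocked=[]
Op 2: conn=44 S1=44 S2=44 S3=69 S4=62 blocked=[]
Op 3: conn=24 S1=44 S2=24 S3=69 S4=62 blocked=[]
Op 4: conn=15 S1=44 S2=24 S3=60 S4=62 blocked=[]
Op 5: conn=-4 S1=44 S2=24 S3=60 S4=43 blocked=[1, 2, 3, 4]
Op 6: conn=-22 S1=44 S2=24 S3=60 S4=25 blocked=[1, 2, 3, 4]
Op 7: conn=-31 S1=44 S2=15 S3=60 S4=25 blocked=[1, 2, 3, 4]
Op 8: conn=-31 S1=44 S2=40 S3=60 S4=25 blocked=[1, 2, 3, 4]
Op 9: conn=-38 S1=44 S2=40 S3=53 S4=25 blocked=[1, 2, 3, 4]
Op 10: conn=-56 S1=44 S2=22 S3=53 S4=25 blocked=[1, 2, 3, 4]
Op 11: conn=-62 S1=44 S2=22 S3=47 S4=25 blocked=[1, 2, 3, 4]

Answer: -62 44 22 47 25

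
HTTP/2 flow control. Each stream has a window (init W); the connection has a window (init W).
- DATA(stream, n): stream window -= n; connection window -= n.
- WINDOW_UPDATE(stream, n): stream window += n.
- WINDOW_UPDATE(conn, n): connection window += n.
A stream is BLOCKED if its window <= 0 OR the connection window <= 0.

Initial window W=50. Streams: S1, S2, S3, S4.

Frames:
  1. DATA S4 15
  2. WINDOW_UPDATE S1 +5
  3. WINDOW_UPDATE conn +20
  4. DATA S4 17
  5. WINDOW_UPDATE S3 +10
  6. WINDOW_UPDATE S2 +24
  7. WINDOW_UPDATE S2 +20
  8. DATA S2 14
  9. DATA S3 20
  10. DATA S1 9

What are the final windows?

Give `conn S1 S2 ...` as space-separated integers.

Op 1: conn=35 S1=50 S2=50 S3=50 S4=35 blocked=[]
Op 2: conn=35 S1=55 S2=50 S3=50 S4=35 blocked=[]
Op 3: conn=55 S1=55 S2=50 S3=50 S4=35 blocked=[]
Op 4: conn=38 S1=55 S2=50 S3=50 S4=18 blocked=[]
Op 5: conn=38 S1=55 S2=50 S3=60 S4=18 blocked=[]
Op 6: conn=38 S1=55 S2=74 S3=60 S4=18 blocked=[]
Op 7: conn=38 S1=55 S2=94 S3=60 S4=18 blocked=[]
Op 8: conn=24 S1=55 S2=80 S3=60 S4=18 blocked=[]
Op 9: conn=4 S1=55 S2=80 S3=40 S4=18 blocked=[]
Op 10: conn=-5 S1=46 S2=80 S3=40 S4=18 blocked=[1, 2, 3, 4]

Answer: -5 46 80 40 18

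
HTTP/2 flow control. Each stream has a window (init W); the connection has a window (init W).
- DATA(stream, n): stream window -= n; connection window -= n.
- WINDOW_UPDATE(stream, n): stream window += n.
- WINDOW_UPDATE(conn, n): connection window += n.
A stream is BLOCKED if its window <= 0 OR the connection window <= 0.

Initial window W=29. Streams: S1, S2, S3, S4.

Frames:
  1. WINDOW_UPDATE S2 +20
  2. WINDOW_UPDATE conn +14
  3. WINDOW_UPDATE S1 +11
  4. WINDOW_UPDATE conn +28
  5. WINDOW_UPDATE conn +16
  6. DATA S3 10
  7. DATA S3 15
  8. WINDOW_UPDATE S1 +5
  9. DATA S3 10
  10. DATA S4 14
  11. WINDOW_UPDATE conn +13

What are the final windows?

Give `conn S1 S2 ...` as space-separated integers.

Op 1: conn=29 S1=29 S2=49 S3=29 S4=29 blocked=[]
Op 2: conn=43 S1=29 S2=49 S3=29 S4=29 blocked=[]
Op 3: conn=43 S1=40 S2=49 S3=29 S4=29 blocked=[]
Op 4: conn=71 S1=40 S2=49 S3=29 S4=29 blocked=[]
Op 5: conn=87 S1=40 S2=49 S3=29 S4=29 blocked=[]
Op 6: conn=77 S1=40 S2=49 S3=19 S4=29 blocked=[]
Op 7: conn=62 S1=40 S2=49 S3=4 S4=29 blocked=[]
Op 8: conn=62 S1=45 S2=49 S3=4 S4=29 blocked=[]
Op 9: conn=52 S1=45 S2=49 S3=-6 S4=29 blocked=[3]
Op 10: conn=38 S1=45 S2=49 S3=-6 S4=15 blocked=[3]
Op 11: conn=51 S1=45 S2=49 S3=-6 S4=15 blocked=[3]

Answer: 51 45 49 -6 15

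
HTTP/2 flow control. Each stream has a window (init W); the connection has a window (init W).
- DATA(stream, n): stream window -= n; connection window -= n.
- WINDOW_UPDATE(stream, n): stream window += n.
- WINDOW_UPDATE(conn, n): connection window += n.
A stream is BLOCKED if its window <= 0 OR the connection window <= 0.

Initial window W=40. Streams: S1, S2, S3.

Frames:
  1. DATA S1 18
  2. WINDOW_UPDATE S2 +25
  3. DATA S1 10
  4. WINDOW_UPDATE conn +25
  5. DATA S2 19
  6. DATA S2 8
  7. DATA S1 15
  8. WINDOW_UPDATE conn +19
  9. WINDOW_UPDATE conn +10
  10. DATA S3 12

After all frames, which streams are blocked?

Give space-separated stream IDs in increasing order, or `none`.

Answer: S1

Derivation:
Op 1: conn=22 S1=22 S2=40 S3=40 blocked=[]
Op 2: conn=22 S1=22 S2=65 S3=40 blocked=[]
Op 3: conn=12 S1=12 S2=65 S3=40 blocked=[]
Op 4: conn=37 S1=12 S2=65 S3=40 blocked=[]
Op 5: conn=18 S1=12 S2=46 S3=40 blocked=[]
Op 6: conn=10 S1=12 S2=38 S3=40 blocked=[]
Op 7: conn=-5 S1=-3 S2=38 S3=40 blocked=[1, 2, 3]
Op 8: conn=14 S1=-3 S2=38 S3=40 blocked=[1]
Op 9: conn=24 S1=-3 S2=38 S3=40 blocked=[1]
Op 10: conn=12 S1=-3 S2=38 S3=28 blocked=[1]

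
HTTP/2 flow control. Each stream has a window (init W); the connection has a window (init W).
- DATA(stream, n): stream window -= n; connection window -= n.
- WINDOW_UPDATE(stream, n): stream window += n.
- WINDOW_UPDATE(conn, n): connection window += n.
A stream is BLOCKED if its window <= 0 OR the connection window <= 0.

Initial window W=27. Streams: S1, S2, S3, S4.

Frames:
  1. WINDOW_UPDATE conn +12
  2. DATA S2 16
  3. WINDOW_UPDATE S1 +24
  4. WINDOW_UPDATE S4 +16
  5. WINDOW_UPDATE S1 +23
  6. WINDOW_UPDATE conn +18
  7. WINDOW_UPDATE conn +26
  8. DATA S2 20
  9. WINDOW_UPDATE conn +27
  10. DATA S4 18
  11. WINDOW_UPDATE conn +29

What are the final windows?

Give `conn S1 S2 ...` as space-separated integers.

Answer: 85 74 -9 27 25

Derivation:
Op 1: conn=39 S1=27 S2=27 S3=27 S4=27 blocked=[]
Op 2: conn=23 S1=27 S2=11 S3=27 S4=27 blocked=[]
Op 3: conn=23 S1=51 S2=11 S3=27 S4=27 blocked=[]
Op 4: conn=23 S1=51 S2=11 S3=27 S4=43 blocked=[]
Op 5: conn=23 S1=74 S2=11 S3=27 S4=43 blocked=[]
Op 6: conn=41 S1=74 S2=11 S3=27 S4=43 blocked=[]
Op 7: conn=67 S1=74 S2=11 S3=27 S4=43 blocked=[]
Op 8: conn=47 S1=74 S2=-9 S3=27 S4=43 blocked=[2]
Op 9: conn=74 S1=74 S2=-9 S3=27 S4=43 blocked=[2]
Op 10: conn=56 S1=74 S2=-9 S3=27 S4=25 blocked=[2]
Op 11: conn=85 S1=74 S2=-9 S3=27 S4=25 blocked=[2]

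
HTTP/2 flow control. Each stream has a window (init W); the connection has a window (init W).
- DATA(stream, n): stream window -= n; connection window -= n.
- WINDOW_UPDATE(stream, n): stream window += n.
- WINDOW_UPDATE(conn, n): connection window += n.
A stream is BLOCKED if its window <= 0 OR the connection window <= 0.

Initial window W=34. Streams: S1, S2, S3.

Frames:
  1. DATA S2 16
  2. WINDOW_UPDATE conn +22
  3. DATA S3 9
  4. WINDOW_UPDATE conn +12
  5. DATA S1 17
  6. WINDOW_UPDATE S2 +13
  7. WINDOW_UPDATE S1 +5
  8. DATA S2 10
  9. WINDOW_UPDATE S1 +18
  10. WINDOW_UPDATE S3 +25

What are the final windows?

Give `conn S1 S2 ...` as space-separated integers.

Op 1: conn=18 S1=34 S2=18 S3=34 blocked=[]
Op 2: conn=40 S1=34 S2=18 S3=34 blocked=[]
Op 3: conn=31 S1=34 S2=18 S3=25 blocked=[]
Op 4: conn=43 S1=34 S2=18 S3=25 blocked=[]
Op 5: conn=26 S1=17 S2=18 S3=25 blocked=[]
Op 6: conn=26 S1=17 S2=31 S3=25 blocked=[]
Op 7: conn=26 S1=22 S2=31 S3=25 blocked=[]
Op 8: conn=16 S1=22 S2=21 S3=25 blocked=[]
Op 9: conn=16 S1=40 S2=21 S3=25 blocked=[]
Op 10: conn=16 S1=40 S2=21 S3=50 blocked=[]

Answer: 16 40 21 50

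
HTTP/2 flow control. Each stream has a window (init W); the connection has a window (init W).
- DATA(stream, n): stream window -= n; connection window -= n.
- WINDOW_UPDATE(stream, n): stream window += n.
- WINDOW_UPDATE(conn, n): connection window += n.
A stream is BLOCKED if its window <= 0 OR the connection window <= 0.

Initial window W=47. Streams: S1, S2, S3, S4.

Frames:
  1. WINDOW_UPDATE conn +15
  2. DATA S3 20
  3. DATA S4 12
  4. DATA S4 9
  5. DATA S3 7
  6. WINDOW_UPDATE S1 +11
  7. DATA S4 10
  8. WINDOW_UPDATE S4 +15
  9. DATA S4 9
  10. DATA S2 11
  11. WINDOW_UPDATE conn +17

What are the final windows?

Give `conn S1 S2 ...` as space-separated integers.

Op 1: conn=62 S1=47 S2=47 S3=47 S4=47 blocked=[]
Op 2: conn=42 S1=47 S2=47 S3=27 S4=47 blocked=[]
Op 3: conn=30 S1=47 S2=47 S3=27 S4=35 blocked=[]
Op 4: conn=21 S1=47 S2=47 S3=27 S4=26 blocked=[]
Op 5: conn=14 S1=47 S2=47 S3=20 S4=26 blocked=[]
Op 6: conn=14 S1=58 S2=47 S3=20 S4=26 blocked=[]
Op 7: conn=4 S1=58 S2=47 S3=20 S4=16 blocked=[]
Op 8: conn=4 S1=58 S2=47 S3=20 S4=31 blocked=[]
Op 9: conn=-5 S1=58 S2=47 S3=20 S4=22 blocked=[1, 2, 3, 4]
Op 10: conn=-16 S1=58 S2=36 S3=20 S4=22 blocked=[1, 2, 3, 4]
Op 11: conn=1 S1=58 S2=36 S3=20 S4=22 blocked=[]

Answer: 1 58 36 20 22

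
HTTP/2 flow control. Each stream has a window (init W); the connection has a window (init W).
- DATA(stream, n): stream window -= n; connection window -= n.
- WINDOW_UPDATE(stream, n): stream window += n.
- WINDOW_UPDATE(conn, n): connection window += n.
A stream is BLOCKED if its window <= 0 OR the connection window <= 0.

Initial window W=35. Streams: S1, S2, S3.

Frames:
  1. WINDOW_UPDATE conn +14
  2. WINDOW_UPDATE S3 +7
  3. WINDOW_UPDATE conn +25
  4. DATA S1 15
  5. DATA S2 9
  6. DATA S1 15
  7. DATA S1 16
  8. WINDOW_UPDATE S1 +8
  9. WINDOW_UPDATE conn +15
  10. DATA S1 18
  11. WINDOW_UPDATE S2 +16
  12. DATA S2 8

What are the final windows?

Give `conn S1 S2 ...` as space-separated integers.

Answer: 8 -21 34 42

Derivation:
Op 1: conn=49 S1=35 S2=35 S3=35 blocked=[]
Op 2: conn=49 S1=35 S2=35 S3=42 blocked=[]
Op 3: conn=74 S1=35 S2=35 S3=42 blocked=[]
Op 4: conn=59 S1=20 S2=35 S3=42 blocked=[]
Op 5: conn=50 S1=20 S2=26 S3=42 blocked=[]
Op 6: conn=35 S1=5 S2=26 S3=42 blocked=[]
Op 7: conn=19 S1=-11 S2=26 S3=42 blocked=[1]
Op 8: conn=19 S1=-3 S2=26 S3=42 blocked=[1]
Op 9: conn=34 S1=-3 S2=26 S3=42 blocked=[1]
Op 10: conn=16 S1=-21 S2=26 S3=42 blocked=[1]
Op 11: conn=16 S1=-21 S2=42 S3=42 blocked=[1]
Op 12: conn=8 S1=-21 S2=34 S3=42 blocked=[1]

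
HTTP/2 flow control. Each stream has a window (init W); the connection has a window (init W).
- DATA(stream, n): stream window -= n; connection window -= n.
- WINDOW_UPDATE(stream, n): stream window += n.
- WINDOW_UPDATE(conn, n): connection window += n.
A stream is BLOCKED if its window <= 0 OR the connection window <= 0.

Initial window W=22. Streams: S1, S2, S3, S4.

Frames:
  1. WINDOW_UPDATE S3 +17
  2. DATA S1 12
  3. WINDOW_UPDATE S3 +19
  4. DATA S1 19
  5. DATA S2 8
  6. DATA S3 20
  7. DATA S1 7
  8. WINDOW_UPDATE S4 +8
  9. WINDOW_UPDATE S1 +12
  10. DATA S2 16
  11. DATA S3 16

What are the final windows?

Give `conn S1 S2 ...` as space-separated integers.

Answer: -76 -4 -2 22 30

Derivation:
Op 1: conn=22 S1=22 S2=22 S3=39 S4=22 blocked=[]
Op 2: conn=10 S1=10 S2=22 S3=39 S4=22 blocked=[]
Op 3: conn=10 S1=10 S2=22 S3=58 S4=22 blocked=[]
Op 4: conn=-9 S1=-9 S2=22 S3=58 S4=22 blocked=[1, 2, 3, 4]
Op 5: conn=-17 S1=-9 S2=14 S3=58 S4=22 blocked=[1, 2, 3, 4]
Op 6: conn=-37 S1=-9 S2=14 S3=38 S4=22 blocked=[1, 2, 3, 4]
Op 7: conn=-44 S1=-16 S2=14 S3=38 S4=22 blocked=[1, 2, 3, 4]
Op 8: conn=-44 S1=-16 S2=14 S3=38 S4=30 blocked=[1, 2, 3, 4]
Op 9: conn=-44 S1=-4 S2=14 S3=38 S4=30 blocked=[1, 2, 3, 4]
Op 10: conn=-60 S1=-4 S2=-2 S3=38 S4=30 blocked=[1, 2, 3, 4]
Op 11: conn=-76 S1=-4 S2=-2 S3=22 S4=30 blocked=[1, 2, 3, 4]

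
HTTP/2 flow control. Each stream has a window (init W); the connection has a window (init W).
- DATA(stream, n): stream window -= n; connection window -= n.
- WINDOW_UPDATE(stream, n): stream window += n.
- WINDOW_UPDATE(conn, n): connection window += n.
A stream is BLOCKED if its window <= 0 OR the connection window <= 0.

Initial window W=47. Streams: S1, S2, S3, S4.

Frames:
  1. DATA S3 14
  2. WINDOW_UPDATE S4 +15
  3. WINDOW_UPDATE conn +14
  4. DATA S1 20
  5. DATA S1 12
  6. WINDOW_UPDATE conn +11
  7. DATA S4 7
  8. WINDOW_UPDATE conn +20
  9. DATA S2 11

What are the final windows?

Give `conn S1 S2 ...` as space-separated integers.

Answer: 28 15 36 33 55

Derivation:
Op 1: conn=33 S1=47 S2=47 S3=33 S4=47 blocked=[]
Op 2: conn=33 S1=47 S2=47 S3=33 S4=62 blocked=[]
Op 3: conn=47 S1=47 S2=47 S3=33 S4=62 blocked=[]
Op 4: conn=27 S1=27 S2=47 S3=33 S4=62 blocked=[]
Op 5: conn=15 S1=15 S2=47 S3=33 S4=62 blocked=[]
Op 6: conn=26 S1=15 S2=47 S3=33 S4=62 blocked=[]
Op 7: conn=19 S1=15 S2=47 S3=33 S4=55 blocked=[]
Op 8: conn=39 S1=15 S2=47 S3=33 S4=55 blocked=[]
Op 9: conn=28 S1=15 S2=36 S3=33 S4=55 blocked=[]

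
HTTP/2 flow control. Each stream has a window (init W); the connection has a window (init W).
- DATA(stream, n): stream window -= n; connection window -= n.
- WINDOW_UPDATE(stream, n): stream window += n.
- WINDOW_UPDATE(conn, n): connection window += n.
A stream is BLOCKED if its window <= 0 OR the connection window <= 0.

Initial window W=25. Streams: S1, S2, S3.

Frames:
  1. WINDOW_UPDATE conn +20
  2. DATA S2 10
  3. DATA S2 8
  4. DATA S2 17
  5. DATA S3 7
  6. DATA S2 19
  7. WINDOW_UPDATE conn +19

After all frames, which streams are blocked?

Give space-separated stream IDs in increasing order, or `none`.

Answer: S2

Derivation:
Op 1: conn=45 S1=25 S2=25 S3=25 blocked=[]
Op 2: conn=35 S1=25 S2=15 S3=25 blocked=[]
Op 3: conn=27 S1=25 S2=7 S3=25 blocked=[]
Op 4: conn=10 S1=25 S2=-10 S3=25 blocked=[2]
Op 5: conn=3 S1=25 S2=-10 S3=18 blocked=[2]
Op 6: conn=-16 S1=25 S2=-29 S3=18 blocked=[1, 2, 3]
Op 7: conn=3 S1=25 S2=-29 S3=18 blocked=[2]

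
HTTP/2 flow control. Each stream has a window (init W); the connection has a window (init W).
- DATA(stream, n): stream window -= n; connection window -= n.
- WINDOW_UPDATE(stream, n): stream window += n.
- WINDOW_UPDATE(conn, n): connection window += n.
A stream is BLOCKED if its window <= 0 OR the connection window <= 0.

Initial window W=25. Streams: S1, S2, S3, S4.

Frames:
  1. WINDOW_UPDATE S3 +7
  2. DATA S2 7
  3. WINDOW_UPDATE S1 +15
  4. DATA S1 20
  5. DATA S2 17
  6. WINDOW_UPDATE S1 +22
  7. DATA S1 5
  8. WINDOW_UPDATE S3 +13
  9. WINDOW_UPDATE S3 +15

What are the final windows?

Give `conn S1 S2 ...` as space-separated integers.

Answer: -24 37 1 60 25

Derivation:
Op 1: conn=25 S1=25 S2=25 S3=32 S4=25 blocked=[]
Op 2: conn=18 S1=25 S2=18 S3=32 S4=25 blocked=[]
Op 3: conn=18 S1=40 S2=18 S3=32 S4=25 blocked=[]
Op 4: conn=-2 S1=20 S2=18 S3=32 S4=25 blocked=[1, 2, 3, 4]
Op 5: conn=-19 S1=20 S2=1 S3=32 S4=25 blocked=[1, 2, 3, 4]
Op 6: conn=-19 S1=42 S2=1 S3=32 S4=25 blocked=[1, 2, 3, 4]
Op 7: conn=-24 S1=37 S2=1 S3=32 S4=25 blocked=[1, 2, 3, 4]
Op 8: conn=-24 S1=37 S2=1 S3=45 S4=25 blocked=[1, 2, 3, 4]
Op 9: conn=-24 S1=37 S2=1 S3=60 S4=25 blocked=[1, 2, 3, 4]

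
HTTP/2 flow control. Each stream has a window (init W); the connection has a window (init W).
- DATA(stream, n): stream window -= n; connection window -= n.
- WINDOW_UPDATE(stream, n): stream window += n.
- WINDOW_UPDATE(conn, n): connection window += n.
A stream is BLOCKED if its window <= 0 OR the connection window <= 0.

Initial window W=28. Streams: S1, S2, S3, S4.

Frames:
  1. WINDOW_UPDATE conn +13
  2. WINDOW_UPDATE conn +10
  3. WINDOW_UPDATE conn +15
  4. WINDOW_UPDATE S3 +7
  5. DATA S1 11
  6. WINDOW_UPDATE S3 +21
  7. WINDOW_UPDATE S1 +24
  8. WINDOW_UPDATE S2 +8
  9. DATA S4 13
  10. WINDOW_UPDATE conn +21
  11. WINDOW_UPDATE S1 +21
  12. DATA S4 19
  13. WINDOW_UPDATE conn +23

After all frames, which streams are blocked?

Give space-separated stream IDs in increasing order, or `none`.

Op 1: conn=41 S1=28 S2=28 S3=28 S4=28 blocked=[]
Op 2: conn=51 S1=28 S2=28 S3=28 S4=28 blocked=[]
Op 3: conn=66 S1=28 S2=28 S3=28 S4=28 blocked=[]
Op 4: conn=66 S1=28 S2=28 S3=35 S4=28 blocked=[]
Op 5: conn=55 S1=17 S2=28 S3=35 S4=28 blocked=[]
Op 6: conn=55 S1=17 S2=28 S3=56 S4=28 blocked=[]
Op 7: conn=55 S1=41 S2=28 S3=56 S4=28 blocked=[]
Op 8: conn=55 S1=41 S2=36 S3=56 S4=28 blocked=[]
Op 9: conn=42 S1=41 S2=36 S3=56 S4=15 blocked=[]
Op 10: conn=63 S1=41 S2=36 S3=56 S4=15 blocked=[]
Op 11: conn=63 S1=62 S2=36 S3=56 S4=15 blocked=[]
Op 12: conn=44 S1=62 S2=36 S3=56 S4=-4 blocked=[4]
Op 13: conn=67 S1=62 S2=36 S3=56 S4=-4 blocked=[4]

Answer: S4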